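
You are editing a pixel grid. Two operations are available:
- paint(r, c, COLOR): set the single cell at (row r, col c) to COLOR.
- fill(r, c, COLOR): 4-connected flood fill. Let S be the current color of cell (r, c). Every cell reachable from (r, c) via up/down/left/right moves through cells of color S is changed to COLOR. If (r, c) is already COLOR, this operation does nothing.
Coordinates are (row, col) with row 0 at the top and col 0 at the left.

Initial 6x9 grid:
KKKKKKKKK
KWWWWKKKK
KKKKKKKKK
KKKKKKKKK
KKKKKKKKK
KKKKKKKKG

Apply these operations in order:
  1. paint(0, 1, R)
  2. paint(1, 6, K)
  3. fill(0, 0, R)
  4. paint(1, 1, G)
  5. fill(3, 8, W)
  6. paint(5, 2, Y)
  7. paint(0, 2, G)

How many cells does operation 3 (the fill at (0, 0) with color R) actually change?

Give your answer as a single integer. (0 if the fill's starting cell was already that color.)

After op 1 paint(0,1,R):
KRKKKKKKK
KWWWWKKKK
KKKKKKKKK
KKKKKKKKK
KKKKKKKKK
KKKKKKKKG
After op 2 paint(1,6,K):
KRKKKKKKK
KWWWWKKKK
KKKKKKKKK
KKKKKKKKK
KKKKKKKKK
KKKKKKKKG
After op 3 fill(0,0,R) [48 cells changed]:
RRRRRRRRR
RWWWWRRRR
RRRRRRRRR
RRRRRRRRR
RRRRRRRRR
RRRRRRRRG

Answer: 48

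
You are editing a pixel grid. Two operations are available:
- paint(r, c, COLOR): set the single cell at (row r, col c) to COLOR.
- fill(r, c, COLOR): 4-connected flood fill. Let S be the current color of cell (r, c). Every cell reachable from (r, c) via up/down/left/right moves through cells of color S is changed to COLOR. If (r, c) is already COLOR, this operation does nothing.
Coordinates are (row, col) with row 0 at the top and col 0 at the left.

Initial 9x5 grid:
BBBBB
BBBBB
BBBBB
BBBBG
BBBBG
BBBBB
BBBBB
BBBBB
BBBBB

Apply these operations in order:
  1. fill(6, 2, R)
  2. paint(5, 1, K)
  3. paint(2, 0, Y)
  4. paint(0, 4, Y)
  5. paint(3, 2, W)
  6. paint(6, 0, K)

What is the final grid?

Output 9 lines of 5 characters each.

Answer: RRRRY
RRRRR
YRRRR
RRWRG
RRRRG
RKRRR
KRRRR
RRRRR
RRRRR

Derivation:
After op 1 fill(6,2,R) [43 cells changed]:
RRRRR
RRRRR
RRRRR
RRRRG
RRRRG
RRRRR
RRRRR
RRRRR
RRRRR
After op 2 paint(5,1,K):
RRRRR
RRRRR
RRRRR
RRRRG
RRRRG
RKRRR
RRRRR
RRRRR
RRRRR
After op 3 paint(2,0,Y):
RRRRR
RRRRR
YRRRR
RRRRG
RRRRG
RKRRR
RRRRR
RRRRR
RRRRR
After op 4 paint(0,4,Y):
RRRRY
RRRRR
YRRRR
RRRRG
RRRRG
RKRRR
RRRRR
RRRRR
RRRRR
After op 5 paint(3,2,W):
RRRRY
RRRRR
YRRRR
RRWRG
RRRRG
RKRRR
RRRRR
RRRRR
RRRRR
After op 6 paint(6,0,K):
RRRRY
RRRRR
YRRRR
RRWRG
RRRRG
RKRRR
KRRRR
RRRRR
RRRRR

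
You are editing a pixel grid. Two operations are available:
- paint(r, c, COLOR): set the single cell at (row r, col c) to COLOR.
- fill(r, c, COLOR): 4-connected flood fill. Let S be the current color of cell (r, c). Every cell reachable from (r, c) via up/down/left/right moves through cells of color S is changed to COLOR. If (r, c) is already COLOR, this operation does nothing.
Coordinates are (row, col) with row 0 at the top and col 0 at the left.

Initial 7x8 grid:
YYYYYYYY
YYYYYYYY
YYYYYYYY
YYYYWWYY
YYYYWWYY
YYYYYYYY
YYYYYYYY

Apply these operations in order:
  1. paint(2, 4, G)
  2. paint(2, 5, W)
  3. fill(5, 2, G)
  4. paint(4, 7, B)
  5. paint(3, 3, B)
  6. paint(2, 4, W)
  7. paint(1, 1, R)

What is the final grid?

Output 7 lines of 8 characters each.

Answer: GGGGGGGG
GRGGGGGG
GGGGWWGG
GGGBWWGG
GGGGWWGB
GGGGGGGG
GGGGGGGG

Derivation:
After op 1 paint(2,4,G):
YYYYYYYY
YYYYYYYY
YYYYGYYY
YYYYWWYY
YYYYWWYY
YYYYYYYY
YYYYYYYY
After op 2 paint(2,5,W):
YYYYYYYY
YYYYYYYY
YYYYGWYY
YYYYWWYY
YYYYWWYY
YYYYYYYY
YYYYYYYY
After op 3 fill(5,2,G) [50 cells changed]:
GGGGGGGG
GGGGGGGG
GGGGGWGG
GGGGWWGG
GGGGWWGG
GGGGGGGG
GGGGGGGG
After op 4 paint(4,7,B):
GGGGGGGG
GGGGGGGG
GGGGGWGG
GGGGWWGG
GGGGWWGB
GGGGGGGG
GGGGGGGG
After op 5 paint(3,3,B):
GGGGGGGG
GGGGGGGG
GGGGGWGG
GGGBWWGG
GGGGWWGB
GGGGGGGG
GGGGGGGG
After op 6 paint(2,4,W):
GGGGGGGG
GGGGGGGG
GGGGWWGG
GGGBWWGG
GGGGWWGB
GGGGGGGG
GGGGGGGG
After op 7 paint(1,1,R):
GGGGGGGG
GRGGGGGG
GGGGWWGG
GGGBWWGG
GGGGWWGB
GGGGGGGG
GGGGGGGG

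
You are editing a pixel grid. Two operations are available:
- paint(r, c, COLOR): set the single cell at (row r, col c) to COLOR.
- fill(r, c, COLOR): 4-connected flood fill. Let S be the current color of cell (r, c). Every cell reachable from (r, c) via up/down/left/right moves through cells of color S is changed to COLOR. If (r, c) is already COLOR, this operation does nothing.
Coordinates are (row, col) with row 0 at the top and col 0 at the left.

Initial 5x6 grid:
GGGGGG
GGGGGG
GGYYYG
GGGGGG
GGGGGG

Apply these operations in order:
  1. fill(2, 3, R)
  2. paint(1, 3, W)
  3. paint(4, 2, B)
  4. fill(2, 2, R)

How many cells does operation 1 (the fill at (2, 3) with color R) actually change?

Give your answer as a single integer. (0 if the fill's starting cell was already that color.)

Answer: 3

Derivation:
After op 1 fill(2,3,R) [3 cells changed]:
GGGGGG
GGGGGG
GGRRRG
GGGGGG
GGGGGG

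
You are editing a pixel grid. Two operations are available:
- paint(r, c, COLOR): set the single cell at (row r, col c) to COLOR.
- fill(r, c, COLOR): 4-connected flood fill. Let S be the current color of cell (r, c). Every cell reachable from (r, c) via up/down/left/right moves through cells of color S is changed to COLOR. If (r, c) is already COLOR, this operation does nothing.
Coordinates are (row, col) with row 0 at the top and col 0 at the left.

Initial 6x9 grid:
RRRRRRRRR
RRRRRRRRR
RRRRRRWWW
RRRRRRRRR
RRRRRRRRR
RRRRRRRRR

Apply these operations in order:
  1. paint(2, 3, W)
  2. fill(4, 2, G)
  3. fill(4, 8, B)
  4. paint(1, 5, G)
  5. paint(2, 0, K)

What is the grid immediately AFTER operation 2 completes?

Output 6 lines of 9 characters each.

After op 1 paint(2,3,W):
RRRRRRRRR
RRRRRRRRR
RRRWRRWWW
RRRRRRRRR
RRRRRRRRR
RRRRRRRRR
After op 2 fill(4,2,G) [50 cells changed]:
GGGGGGGGG
GGGGGGGGG
GGGWGGWWW
GGGGGGGGG
GGGGGGGGG
GGGGGGGGG

Answer: GGGGGGGGG
GGGGGGGGG
GGGWGGWWW
GGGGGGGGG
GGGGGGGGG
GGGGGGGGG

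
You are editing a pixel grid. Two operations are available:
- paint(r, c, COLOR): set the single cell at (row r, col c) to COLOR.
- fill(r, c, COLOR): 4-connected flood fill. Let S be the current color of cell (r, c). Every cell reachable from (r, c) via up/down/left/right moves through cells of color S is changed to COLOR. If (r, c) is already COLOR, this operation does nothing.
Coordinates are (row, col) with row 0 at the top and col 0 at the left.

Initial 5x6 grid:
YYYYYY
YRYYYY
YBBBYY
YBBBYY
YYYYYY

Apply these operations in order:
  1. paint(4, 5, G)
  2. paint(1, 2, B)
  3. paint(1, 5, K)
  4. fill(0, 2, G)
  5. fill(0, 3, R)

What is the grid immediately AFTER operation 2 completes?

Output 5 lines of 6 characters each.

After op 1 paint(4,5,G):
YYYYYY
YRYYYY
YBBBYY
YBBBYY
YYYYYG
After op 2 paint(1,2,B):
YYYYYY
YRBYYY
YBBBYY
YBBBYY
YYYYYG

Answer: YYYYYY
YRBYYY
YBBBYY
YBBBYY
YYYYYG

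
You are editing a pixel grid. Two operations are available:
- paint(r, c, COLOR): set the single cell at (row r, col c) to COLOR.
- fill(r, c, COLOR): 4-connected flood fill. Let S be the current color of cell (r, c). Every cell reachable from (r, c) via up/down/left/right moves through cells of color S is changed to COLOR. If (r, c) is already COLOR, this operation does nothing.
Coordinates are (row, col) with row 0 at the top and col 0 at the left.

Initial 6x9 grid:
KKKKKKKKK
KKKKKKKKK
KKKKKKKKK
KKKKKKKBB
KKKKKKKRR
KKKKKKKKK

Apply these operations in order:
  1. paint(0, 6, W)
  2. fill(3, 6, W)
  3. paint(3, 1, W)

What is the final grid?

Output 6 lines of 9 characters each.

Answer: WWWWWWWWW
WWWWWWWWW
WWWWWWWWW
WWWWWWWBB
WWWWWWWRR
WWWWWWWWW

Derivation:
After op 1 paint(0,6,W):
KKKKKKWKK
KKKKKKKKK
KKKKKKKKK
KKKKKKKBB
KKKKKKKRR
KKKKKKKKK
After op 2 fill(3,6,W) [49 cells changed]:
WWWWWWWWW
WWWWWWWWW
WWWWWWWWW
WWWWWWWBB
WWWWWWWRR
WWWWWWWWW
After op 3 paint(3,1,W):
WWWWWWWWW
WWWWWWWWW
WWWWWWWWW
WWWWWWWBB
WWWWWWWRR
WWWWWWWWW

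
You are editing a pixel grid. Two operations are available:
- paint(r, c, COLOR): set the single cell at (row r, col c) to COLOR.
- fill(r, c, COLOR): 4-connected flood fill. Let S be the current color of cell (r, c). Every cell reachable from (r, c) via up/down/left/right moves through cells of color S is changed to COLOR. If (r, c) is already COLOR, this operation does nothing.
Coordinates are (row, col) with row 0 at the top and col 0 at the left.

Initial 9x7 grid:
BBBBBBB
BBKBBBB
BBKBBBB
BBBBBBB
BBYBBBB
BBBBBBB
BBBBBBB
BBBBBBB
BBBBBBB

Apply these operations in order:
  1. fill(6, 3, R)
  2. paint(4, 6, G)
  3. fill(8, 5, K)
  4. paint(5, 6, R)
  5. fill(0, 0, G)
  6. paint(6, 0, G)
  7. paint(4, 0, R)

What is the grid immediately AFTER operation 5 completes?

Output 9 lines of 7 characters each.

Answer: GGGGGGG
GGGGGGG
GGGGGGG
GGGGGGG
GGYGGGG
GGGGGGR
GGGGGGG
GGGGGGG
GGGGGGG

Derivation:
After op 1 fill(6,3,R) [60 cells changed]:
RRRRRRR
RRKRRRR
RRKRRRR
RRRRRRR
RRYRRRR
RRRRRRR
RRRRRRR
RRRRRRR
RRRRRRR
After op 2 paint(4,6,G):
RRRRRRR
RRKRRRR
RRKRRRR
RRRRRRR
RRYRRRG
RRRRRRR
RRRRRRR
RRRRRRR
RRRRRRR
After op 3 fill(8,5,K) [59 cells changed]:
KKKKKKK
KKKKKKK
KKKKKKK
KKKKKKK
KKYKKKG
KKKKKKK
KKKKKKK
KKKKKKK
KKKKKKK
After op 4 paint(5,6,R):
KKKKKKK
KKKKKKK
KKKKKKK
KKKKKKK
KKYKKKG
KKKKKKR
KKKKKKK
KKKKKKK
KKKKKKK
After op 5 fill(0,0,G) [60 cells changed]:
GGGGGGG
GGGGGGG
GGGGGGG
GGGGGGG
GGYGGGG
GGGGGGR
GGGGGGG
GGGGGGG
GGGGGGG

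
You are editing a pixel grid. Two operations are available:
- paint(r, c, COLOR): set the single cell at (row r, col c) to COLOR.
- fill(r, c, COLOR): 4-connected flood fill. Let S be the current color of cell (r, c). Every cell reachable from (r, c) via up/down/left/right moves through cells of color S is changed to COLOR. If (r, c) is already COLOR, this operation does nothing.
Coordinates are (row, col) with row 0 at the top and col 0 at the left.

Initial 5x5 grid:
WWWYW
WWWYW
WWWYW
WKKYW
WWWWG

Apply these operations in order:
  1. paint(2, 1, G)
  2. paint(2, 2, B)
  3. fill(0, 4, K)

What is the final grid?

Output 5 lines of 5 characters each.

Answer: WWWYK
WWWYK
WGBYK
WKKYK
WWWWG

Derivation:
After op 1 paint(2,1,G):
WWWYW
WWWYW
WGWYW
WKKYW
WWWWG
After op 2 paint(2,2,B):
WWWYW
WWWYW
WGBYW
WKKYW
WWWWG
After op 3 fill(0,4,K) [4 cells changed]:
WWWYK
WWWYK
WGBYK
WKKYK
WWWWG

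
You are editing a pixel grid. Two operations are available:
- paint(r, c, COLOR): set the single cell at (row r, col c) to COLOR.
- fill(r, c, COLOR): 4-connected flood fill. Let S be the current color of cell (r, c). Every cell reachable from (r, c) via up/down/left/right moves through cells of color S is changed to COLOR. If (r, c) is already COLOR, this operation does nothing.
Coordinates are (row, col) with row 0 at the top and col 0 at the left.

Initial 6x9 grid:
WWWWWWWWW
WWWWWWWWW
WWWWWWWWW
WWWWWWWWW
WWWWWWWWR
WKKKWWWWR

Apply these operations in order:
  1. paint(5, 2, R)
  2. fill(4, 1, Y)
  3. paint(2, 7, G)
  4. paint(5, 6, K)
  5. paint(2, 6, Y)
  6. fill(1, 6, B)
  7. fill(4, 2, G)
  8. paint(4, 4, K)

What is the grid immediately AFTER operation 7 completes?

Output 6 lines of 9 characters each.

After op 1 paint(5,2,R):
WWWWWWWWW
WWWWWWWWW
WWWWWWWWW
WWWWWWWWW
WWWWWWWWR
WKRKWWWWR
After op 2 fill(4,1,Y) [49 cells changed]:
YYYYYYYYY
YYYYYYYYY
YYYYYYYYY
YYYYYYYYY
YYYYYYYYR
YKRKYYYYR
After op 3 paint(2,7,G):
YYYYYYYYY
YYYYYYYYY
YYYYYYYGY
YYYYYYYYY
YYYYYYYYR
YKRKYYYYR
After op 4 paint(5,6,K):
YYYYYYYYY
YYYYYYYYY
YYYYYYYGY
YYYYYYYYY
YYYYYYYYR
YKRKYYKYR
After op 5 paint(2,6,Y):
YYYYYYYYY
YYYYYYYYY
YYYYYYYGY
YYYYYYYYY
YYYYYYYYR
YKRKYYKYR
After op 6 fill(1,6,B) [47 cells changed]:
BBBBBBBBB
BBBBBBBBB
BBBBBBBGB
BBBBBBBBB
BBBBBBBBR
BKRKBBKBR
After op 7 fill(4,2,G) [47 cells changed]:
GGGGGGGGG
GGGGGGGGG
GGGGGGGGG
GGGGGGGGG
GGGGGGGGR
GKRKGGKGR

Answer: GGGGGGGGG
GGGGGGGGG
GGGGGGGGG
GGGGGGGGG
GGGGGGGGR
GKRKGGKGR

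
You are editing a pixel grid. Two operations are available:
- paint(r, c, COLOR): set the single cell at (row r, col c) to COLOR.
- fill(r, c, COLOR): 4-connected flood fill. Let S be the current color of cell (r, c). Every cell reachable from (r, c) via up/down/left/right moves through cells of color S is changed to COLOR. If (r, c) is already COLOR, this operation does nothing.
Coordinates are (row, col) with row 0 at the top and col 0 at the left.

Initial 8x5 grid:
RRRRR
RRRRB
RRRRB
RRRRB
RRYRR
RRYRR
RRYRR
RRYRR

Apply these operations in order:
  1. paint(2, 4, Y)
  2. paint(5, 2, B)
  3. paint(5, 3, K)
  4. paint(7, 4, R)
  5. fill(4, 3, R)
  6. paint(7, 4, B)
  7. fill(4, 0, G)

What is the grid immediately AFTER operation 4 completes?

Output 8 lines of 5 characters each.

Answer: RRRRR
RRRRB
RRRRY
RRRRB
RRYRR
RRBKR
RRYRR
RRYRR

Derivation:
After op 1 paint(2,4,Y):
RRRRR
RRRRB
RRRRY
RRRRB
RRYRR
RRYRR
RRYRR
RRYRR
After op 2 paint(5,2,B):
RRRRR
RRRRB
RRRRY
RRRRB
RRYRR
RRBRR
RRYRR
RRYRR
After op 3 paint(5,3,K):
RRRRR
RRRRB
RRRRY
RRRRB
RRYRR
RRBKR
RRYRR
RRYRR
After op 4 paint(7,4,R):
RRRRR
RRRRB
RRRRY
RRRRB
RRYRR
RRBKR
RRYRR
RRYRR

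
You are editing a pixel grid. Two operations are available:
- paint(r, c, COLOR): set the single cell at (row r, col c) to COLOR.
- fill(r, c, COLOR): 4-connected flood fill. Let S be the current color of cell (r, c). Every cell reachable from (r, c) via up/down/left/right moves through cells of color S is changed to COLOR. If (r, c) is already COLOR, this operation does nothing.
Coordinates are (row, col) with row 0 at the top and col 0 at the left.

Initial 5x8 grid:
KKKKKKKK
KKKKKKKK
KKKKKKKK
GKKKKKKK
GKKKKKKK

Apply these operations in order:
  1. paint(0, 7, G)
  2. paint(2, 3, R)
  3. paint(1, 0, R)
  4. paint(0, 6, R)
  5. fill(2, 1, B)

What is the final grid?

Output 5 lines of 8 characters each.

Answer: BBBBBBRG
RBBBBBBB
BBBRBBBB
GBBBBBBB
GBBBBBBB

Derivation:
After op 1 paint(0,7,G):
KKKKKKKG
KKKKKKKK
KKKKKKKK
GKKKKKKK
GKKKKKKK
After op 2 paint(2,3,R):
KKKKKKKG
KKKKKKKK
KKKRKKKK
GKKKKKKK
GKKKKKKK
After op 3 paint(1,0,R):
KKKKKKKG
RKKKKKKK
KKKRKKKK
GKKKKKKK
GKKKKKKK
After op 4 paint(0,6,R):
KKKKKKRG
RKKKKKKK
KKKRKKKK
GKKKKKKK
GKKKKKKK
After op 5 fill(2,1,B) [34 cells changed]:
BBBBBBRG
RBBBBBBB
BBBRBBBB
GBBBBBBB
GBBBBBBB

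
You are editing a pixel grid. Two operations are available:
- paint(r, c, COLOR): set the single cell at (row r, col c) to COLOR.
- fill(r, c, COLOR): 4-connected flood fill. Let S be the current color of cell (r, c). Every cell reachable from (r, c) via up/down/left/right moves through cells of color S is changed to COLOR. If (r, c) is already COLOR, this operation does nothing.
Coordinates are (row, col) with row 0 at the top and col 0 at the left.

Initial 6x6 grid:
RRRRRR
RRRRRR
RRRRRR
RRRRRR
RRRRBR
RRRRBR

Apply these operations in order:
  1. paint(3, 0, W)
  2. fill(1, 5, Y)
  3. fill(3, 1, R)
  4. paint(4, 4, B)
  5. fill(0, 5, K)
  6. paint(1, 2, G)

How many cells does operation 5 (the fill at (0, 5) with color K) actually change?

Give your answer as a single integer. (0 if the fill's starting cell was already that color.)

After op 1 paint(3,0,W):
RRRRRR
RRRRRR
RRRRRR
WRRRRR
RRRRBR
RRRRBR
After op 2 fill(1,5,Y) [33 cells changed]:
YYYYYY
YYYYYY
YYYYYY
WYYYYY
YYYYBY
YYYYBY
After op 3 fill(3,1,R) [33 cells changed]:
RRRRRR
RRRRRR
RRRRRR
WRRRRR
RRRRBR
RRRRBR
After op 4 paint(4,4,B):
RRRRRR
RRRRRR
RRRRRR
WRRRRR
RRRRBR
RRRRBR
After op 5 fill(0,5,K) [33 cells changed]:
KKKKKK
KKKKKK
KKKKKK
WKKKKK
KKKKBK
KKKKBK

Answer: 33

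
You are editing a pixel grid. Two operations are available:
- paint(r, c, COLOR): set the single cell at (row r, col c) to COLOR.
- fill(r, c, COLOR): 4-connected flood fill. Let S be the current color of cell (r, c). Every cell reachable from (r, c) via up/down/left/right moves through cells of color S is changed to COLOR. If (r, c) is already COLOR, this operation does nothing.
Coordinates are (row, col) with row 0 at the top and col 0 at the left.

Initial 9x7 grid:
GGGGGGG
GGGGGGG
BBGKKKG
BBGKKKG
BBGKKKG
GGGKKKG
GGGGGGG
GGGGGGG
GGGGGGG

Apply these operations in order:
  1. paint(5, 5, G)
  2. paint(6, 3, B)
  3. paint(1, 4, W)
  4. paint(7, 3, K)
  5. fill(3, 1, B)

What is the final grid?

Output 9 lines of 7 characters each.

After op 1 paint(5,5,G):
GGGGGGG
GGGGGGG
BBGKKKG
BBGKKKG
BBGKKKG
GGGKKGG
GGGGGGG
GGGGGGG
GGGGGGG
After op 2 paint(6,3,B):
GGGGGGG
GGGGGGG
BBGKKKG
BBGKKKG
BBGKKKG
GGGKKGG
GGGBGGG
GGGGGGG
GGGGGGG
After op 3 paint(1,4,W):
GGGGGGG
GGGGWGG
BBGKKKG
BBGKKKG
BBGKKKG
GGGKKGG
GGGBGGG
GGGGGGG
GGGGGGG
After op 4 paint(7,3,K):
GGGGGGG
GGGGWGG
BBGKKKG
BBGKKKG
BBGKKKG
GGGKKGG
GGGBGGG
GGGKGGG
GGGGGGG
After op 5 fill(3,1,B) [0 cells changed]:
GGGGGGG
GGGGWGG
BBGKKKG
BBGKKKG
BBGKKKG
GGGKKGG
GGGBGGG
GGGKGGG
GGGGGGG

Answer: GGGGGGG
GGGGWGG
BBGKKKG
BBGKKKG
BBGKKKG
GGGKKGG
GGGBGGG
GGGKGGG
GGGGGGG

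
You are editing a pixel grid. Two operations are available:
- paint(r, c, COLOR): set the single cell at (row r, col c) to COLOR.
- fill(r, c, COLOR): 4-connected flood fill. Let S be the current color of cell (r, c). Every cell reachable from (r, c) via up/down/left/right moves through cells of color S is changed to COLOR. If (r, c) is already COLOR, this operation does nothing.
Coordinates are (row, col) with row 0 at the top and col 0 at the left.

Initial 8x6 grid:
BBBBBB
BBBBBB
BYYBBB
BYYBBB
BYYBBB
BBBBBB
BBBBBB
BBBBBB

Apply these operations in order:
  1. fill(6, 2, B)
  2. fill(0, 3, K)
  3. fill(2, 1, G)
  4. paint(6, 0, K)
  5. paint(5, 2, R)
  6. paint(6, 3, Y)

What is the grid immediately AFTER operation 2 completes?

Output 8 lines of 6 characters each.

After op 1 fill(6,2,B) [0 cells changed]:
BBBBBB
BBBBBB
BYYBBB
BYYBBB
BYYBBB
BBBBBB
BBBBBB
BBBBBB
After op 2 fill(0,3,K) [42 cells changed]:
KKKKKK
KKKKKK
KYYKKK
KYYKKK
KYYKKK
KKKKKK
KKKKKK
KKKKKK

Answer: KKKKKK
KKKKKK
KYYKKK
KYYKKK
KYYKKK
KKKKKK
KKKKKK
KKKKKK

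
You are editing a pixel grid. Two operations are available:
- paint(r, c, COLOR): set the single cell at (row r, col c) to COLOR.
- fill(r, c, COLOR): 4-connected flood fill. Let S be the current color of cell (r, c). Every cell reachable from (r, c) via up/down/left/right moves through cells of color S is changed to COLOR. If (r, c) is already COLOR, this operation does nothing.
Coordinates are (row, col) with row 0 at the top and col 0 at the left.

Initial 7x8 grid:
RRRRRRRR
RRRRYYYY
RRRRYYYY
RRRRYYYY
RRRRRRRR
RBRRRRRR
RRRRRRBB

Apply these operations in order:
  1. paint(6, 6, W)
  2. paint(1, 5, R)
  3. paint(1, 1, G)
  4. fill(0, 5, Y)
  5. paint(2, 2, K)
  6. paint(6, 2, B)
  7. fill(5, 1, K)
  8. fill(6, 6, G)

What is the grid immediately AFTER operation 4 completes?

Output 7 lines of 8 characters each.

After op 1 paint(6,6,W):
RRRRRRRR
RRRRYYYY
RRRRYYYY
RRRRYYYY
RRRRRRRR
RBRRRRRR
RRRRRRWB
After op 2 paint(1,5,R):
RRRRRRRR
RRRRYRYY
RRRRYYYY
RRRRYYYY
RRRRRRRR
RBRRRRRR
RRRRRRWB
After op 3 paint(1,1,G):
RRRRRRRR
RGRRYRYY
RRRRYYYY
RRRRYYYY
RRRRRRRR
RBRRRRRR
RRRRRRWB
After op 4 fill(0,5,Y) [41 cells changed]:
YYYYYYYY
YGYYYYYY
YYYYYYYY
YYYYYYYY
YYYYYYYY
YBYYYYYY
YYYYYYWB

Answer: YYYYYYYY
YGYYYYYY
YYYYYYYY
YYYYYYYY
YYYYYYYY
YBYYYYYY
YYYYYYWB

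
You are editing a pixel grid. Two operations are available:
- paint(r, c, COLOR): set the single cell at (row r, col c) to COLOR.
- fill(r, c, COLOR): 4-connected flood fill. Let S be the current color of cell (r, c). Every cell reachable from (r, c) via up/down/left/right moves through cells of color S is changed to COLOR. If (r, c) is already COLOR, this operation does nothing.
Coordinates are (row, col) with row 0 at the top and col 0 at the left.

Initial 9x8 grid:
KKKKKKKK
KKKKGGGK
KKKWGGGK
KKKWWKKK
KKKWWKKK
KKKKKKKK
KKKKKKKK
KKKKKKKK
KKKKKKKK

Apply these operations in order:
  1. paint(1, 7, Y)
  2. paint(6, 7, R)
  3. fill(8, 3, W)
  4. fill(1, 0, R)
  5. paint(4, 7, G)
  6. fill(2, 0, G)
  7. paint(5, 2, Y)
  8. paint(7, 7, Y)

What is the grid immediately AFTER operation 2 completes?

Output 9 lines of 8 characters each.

After op 1 paint(1,7,Y):
KKKKKKKK
KKKKGGGY
KKKWGGGK
KKKWWKKK
KKKWWKKK
KKKKKKKK
KKKKKKKK
KKKKKKKK
KKKKKKKK
After op 2 paint(6,7,R):
KKKKKKKK
KKKKGGGY
KKKWGGGK
KKKWWKKK
KKKWWKKK
KKKKKKKK
KKKKKKKR
KKKKKKKK
KKKKKKKK

Answer: KKKKKKKK
KKKKGGGY
KKKWGGGK
KKKWWKKK
KKKWWKKK
KKKKKKKK
KKKKKKKR
KKKKKKKK
KKKKKKKK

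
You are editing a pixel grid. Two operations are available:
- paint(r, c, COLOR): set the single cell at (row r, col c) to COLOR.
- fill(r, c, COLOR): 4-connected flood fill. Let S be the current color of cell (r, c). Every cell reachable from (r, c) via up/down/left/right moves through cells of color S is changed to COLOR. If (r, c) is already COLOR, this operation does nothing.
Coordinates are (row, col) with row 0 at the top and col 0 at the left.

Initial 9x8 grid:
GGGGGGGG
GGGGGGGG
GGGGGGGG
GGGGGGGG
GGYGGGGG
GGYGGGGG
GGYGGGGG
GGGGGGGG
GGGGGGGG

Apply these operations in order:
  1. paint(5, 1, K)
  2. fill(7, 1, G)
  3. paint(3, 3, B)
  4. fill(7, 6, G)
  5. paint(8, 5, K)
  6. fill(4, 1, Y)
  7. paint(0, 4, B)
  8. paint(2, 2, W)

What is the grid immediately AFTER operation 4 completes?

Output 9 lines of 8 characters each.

Answer: GGGGGGGG
GGGGGGGG
GGGGGGGG
GGGBGGGG
GGYGGGGG
GKYGGGGG
GGYGGGGG
GGGGGGGG
GGGGGGGG

Derivation:
After op 1 paint(5,1,K):
GGGGGGGG
GGGGGGGG
GGGGGGGG
GGGGGGGG
GGYGGGGG
GKYGGGGG
GGYGGGGG
GGGGGGGG
GGGGGGGG
After op 2 fill(7,1,G) [0 cells changed]:
GGGGGGGG
GGGGGGGG
GGGGGGGG
GGGGGGGG
GGYGGGGG
GKYGGGGG
GGYGGGGG
GGGGGGGG
GGGGGGGG
After op 3 paint(3,3,B):
GGGGGGGG
GGGGGGGG
GGGGGGGG
GGGBGGGG
GGYGGGGG
GKYGGGGG
GGYGGGGG
GGGGGGGG
GGGGGGGG
After op 4 fill(7,6,G) [0 cells changed]:
GGGGGGGG
GGGGGGGG
GGGGGGGG
GGGBGGGG
GGYGGGGG
GKYGGGGG
GGYGGGGG
GGGGGGGG
GGGGGGGG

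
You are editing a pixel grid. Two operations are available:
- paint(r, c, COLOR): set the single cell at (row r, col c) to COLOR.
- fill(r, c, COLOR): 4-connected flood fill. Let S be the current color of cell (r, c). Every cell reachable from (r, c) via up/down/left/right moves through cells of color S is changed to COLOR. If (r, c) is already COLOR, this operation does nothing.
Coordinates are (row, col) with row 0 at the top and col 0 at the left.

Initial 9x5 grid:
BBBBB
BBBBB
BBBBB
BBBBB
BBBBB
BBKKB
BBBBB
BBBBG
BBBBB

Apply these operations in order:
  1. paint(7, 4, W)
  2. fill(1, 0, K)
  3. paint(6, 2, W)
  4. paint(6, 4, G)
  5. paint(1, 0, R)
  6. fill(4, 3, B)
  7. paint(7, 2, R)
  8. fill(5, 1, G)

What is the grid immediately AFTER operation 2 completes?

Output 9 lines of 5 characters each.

Answer: KKKKK
KKKKK
KKKKK
KKKKK
KKKKK
KKKKK
KKKKK
KKKKW
KKKKK

Derivation:
After op 1 paint(7,4,W):
BBBBB
BBBBB
BBBBB
BBBBB
BBBBB
BBKKB
BBBBB
BBBBW
BBBBB
After op 2 fill(1,0,K) [42 cells changed]:
KKKKK
KKKKK
KKKKK
KKKKK
KKKKK
KKKKK
KKKKK
KKKKW
KKKKK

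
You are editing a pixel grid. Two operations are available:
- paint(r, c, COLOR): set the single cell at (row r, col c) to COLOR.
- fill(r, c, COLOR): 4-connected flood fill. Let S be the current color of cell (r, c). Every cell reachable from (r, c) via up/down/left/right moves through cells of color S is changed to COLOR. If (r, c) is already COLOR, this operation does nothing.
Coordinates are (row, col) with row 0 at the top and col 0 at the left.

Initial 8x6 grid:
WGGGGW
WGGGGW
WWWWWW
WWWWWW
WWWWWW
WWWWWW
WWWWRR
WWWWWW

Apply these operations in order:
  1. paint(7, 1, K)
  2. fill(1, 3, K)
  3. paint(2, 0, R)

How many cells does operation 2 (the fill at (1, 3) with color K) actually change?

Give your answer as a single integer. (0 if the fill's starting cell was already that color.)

Answer: 8

Derivation:
After op 1 paint(7,1,K):
WGGGGW
WGGGGW
WWWWWW
WWWWWW
WWWWWW
WWWWWW
WWWWRR
WKWWWW
After op 2 fill(1,3,K) [8 cells changed]:
WKKKKW
WKKKKW
WWWWWW
WWWWWW
WWWWWW
WWWWWW
WWWWRR
WKWWWW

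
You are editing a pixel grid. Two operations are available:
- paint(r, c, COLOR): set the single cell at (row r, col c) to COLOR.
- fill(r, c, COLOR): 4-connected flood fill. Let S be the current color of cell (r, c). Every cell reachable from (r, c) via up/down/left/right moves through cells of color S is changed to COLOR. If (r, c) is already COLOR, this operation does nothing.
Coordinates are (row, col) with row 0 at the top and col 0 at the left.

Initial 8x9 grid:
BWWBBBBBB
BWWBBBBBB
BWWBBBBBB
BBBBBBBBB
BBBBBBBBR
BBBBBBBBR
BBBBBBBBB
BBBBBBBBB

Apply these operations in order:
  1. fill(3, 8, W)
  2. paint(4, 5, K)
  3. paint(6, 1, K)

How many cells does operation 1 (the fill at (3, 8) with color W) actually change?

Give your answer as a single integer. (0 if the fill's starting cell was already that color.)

After op 1 fill(3,8,W) [64 cells changed]:
WWWWWWWWW
WWWWWWWWW
WWWWWWWWW
WWWWWWWWW
WWWWWWWWR
WWWWWWWWR
WWWWWWWWW
WWWWWWWWW

Answer: 64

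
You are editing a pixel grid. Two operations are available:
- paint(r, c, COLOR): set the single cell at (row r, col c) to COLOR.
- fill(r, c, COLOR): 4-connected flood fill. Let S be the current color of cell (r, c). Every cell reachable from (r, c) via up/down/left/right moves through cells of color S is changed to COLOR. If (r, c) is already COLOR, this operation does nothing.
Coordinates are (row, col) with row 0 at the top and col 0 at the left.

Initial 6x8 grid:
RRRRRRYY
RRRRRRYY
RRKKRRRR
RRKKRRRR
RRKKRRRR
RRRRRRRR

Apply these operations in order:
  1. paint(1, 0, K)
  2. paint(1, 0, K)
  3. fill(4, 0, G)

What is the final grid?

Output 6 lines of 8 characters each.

After op 1 paint(1,0,K):
RRRRRRYY
KRRRRRYY
RRKKRRRR
RRKKRRRR
RRKKRRRR
RRRRRRRR
After op 2 paint(1,0,K):
RRRRRRYY
KRRRRRYY
RRKKRRRR
RRKKRRRR
RRKKRRRR
RRRRRRRR
After op 3 fill(4,0,G) [37 cells changed]:
GGGGGGYY
KGGGGGYY
GGKKGGGG
GGKKGGGG
GGKKGGGG
GGGGGGGG

Answer: GGGGGGYY
KGGGGGYY
GGKKGGGG
GGKKGGGG
GGKKGGGG
GGGGGGGG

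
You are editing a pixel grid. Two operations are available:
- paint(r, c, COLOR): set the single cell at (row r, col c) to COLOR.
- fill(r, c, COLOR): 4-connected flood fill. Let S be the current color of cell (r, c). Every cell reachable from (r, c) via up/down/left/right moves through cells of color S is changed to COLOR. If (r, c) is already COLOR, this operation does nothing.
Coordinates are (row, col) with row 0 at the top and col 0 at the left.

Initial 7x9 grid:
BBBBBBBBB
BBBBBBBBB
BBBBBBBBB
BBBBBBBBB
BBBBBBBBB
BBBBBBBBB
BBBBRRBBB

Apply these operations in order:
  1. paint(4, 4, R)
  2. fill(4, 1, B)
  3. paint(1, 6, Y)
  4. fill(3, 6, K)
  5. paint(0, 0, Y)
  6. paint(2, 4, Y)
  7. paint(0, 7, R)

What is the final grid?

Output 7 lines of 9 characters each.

After op 1 paint(4,4,R):
BBBBBBBBB
BBBBBBBBB
BBBBBBBBB
BBBBBBBBB
BBBBRBBBB
BBBBBBBBB
BBBBRRBBB
After op 2 fill(4,1,B) [0 cells changed]:
BBBBBBBBB
BBBBBBBBB
BBBBBBBBB
BBBBBBBBB
BBBBRBBBB
BBBBBBBBB
BBBBRRBBB
After op 3 paint(1,6,Y):
BBBBBBBBB
BBBBBBYBB
BBBBBBBBB
BBBBBBBBB
BBBBRBBBB
BBBBBBBBB
BBBBRRBBB
After op 4 fill(3,6,K) [59 cells changed]:
KKKKKKKKK
KKKKKKYKK
KKKKKKKKK
KKKKKKKKK
KKKKRKKKK
KKKKKKKKK
KKKKRRKKK
After op 5 paint(0,0,Y):
YKKKKKKKK
KKKKKKYKK
KKKKKKKKK
KKKKKKKKK
KKKKRKKKK
KKKKKKKKK
KKKKRRKKK
After op 6 paint(2,4,Y):
YKKKKKKKK
KKKKKKYKK
KKKKYKKKK
KKKKKKKKK
KKKKRKKKK
KKKKKKKKK
KKKKRRKKK
After op 7 paint(0,7,R):
YKKKKKKRK
KKKKKKYKK
KKKKYKKKK
KKKKKKKKK
KKKKRKKKK
KKKKKKKKK
KKKKRRKKK

Answer: YKKKKKKRK
KKKKKKYKK
KKKKYKKKK
KKKKKKKKK
KKKKRKKKK
KKKKKKKKK
KKKKRRKKK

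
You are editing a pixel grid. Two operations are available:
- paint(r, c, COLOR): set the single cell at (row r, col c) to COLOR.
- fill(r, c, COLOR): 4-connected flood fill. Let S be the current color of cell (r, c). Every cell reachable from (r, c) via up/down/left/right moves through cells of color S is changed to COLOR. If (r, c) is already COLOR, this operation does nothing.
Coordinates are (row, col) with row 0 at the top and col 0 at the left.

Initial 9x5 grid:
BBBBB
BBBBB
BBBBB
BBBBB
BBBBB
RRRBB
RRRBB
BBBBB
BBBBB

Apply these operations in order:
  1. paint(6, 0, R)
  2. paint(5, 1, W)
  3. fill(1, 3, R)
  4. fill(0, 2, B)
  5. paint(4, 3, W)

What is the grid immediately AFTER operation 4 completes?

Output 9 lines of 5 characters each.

Answer: BBBBB
BBBBB
BBBBB
BBBBB
BBBBB
BWBBB
BBBBB
BBBBB
BBBBB

Derivation:
After op 1 paint(6,0,R):
BBBBB
BBBBB
BBBBB
BBBBB
BBBBB
RRRBB
RRRBB
BBBBB
BBBBB
After op 2 paint(5,1,W):
BBBBB
BBBBB
BBBBB
BBBBB
BBBBB
RWRBB
RRRBB
BBBBB
BBBBB
After op 3 fill(1,3,R) [39 cells changed]:
RRRRR
RRRRR
RRRRR
RRRRR
RRRRR
RWRRR
RRRRR
RRRRR
RRRRR
After op 4 fill(0,2,B) [44 cells changed]:
BBBBB
BBBBB
BBBBB
BBBBB
BBBBB
BWBBB
BBBBB
BBBBB
BBBBB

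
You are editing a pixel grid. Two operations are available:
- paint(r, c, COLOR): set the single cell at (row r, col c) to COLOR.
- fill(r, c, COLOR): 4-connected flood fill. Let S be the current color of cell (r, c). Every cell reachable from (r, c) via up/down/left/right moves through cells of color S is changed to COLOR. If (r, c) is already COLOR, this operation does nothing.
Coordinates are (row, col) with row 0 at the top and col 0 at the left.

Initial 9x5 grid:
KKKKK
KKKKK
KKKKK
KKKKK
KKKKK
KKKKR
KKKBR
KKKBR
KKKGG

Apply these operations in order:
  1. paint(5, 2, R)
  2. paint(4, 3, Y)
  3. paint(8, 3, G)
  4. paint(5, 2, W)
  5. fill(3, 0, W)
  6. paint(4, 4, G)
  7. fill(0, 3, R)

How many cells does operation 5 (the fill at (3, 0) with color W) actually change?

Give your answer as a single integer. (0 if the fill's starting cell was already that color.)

Answer: 35

Derivation:
After op 1 paint(5,2,R):
KKKKK
KKKKK
KKKKK
KKKKK
KKKKK
KKRKR
KKKBR
KKKBR
KKKGG
After op 2 paint(4,3,Y):
KKKKK
KKKKK
KKKKK
KKKKK
KKKYK
KKRKR
KKKBR
KKKBR
KKKGG
After op 3 paint(8,3,G):
KKKKK
KKKKK
KKKKK
KKKKK
KKKYK
KKRKR
KKKBR
KKKBR
KKKGG
After op 4 paint(5,2,W):
KKKKK
KKKKK
KKKKK
KKKKK
KKKYK
KKWKR
KKKBR
KKKBR
KKKGG
After op 5 fill(3,0,W) [35 cells changed]:
WWWWW
WWWWW
WWWWW
WWWWW
WWWYW
WWWKR
WWWBR
WWWBR
WWWGG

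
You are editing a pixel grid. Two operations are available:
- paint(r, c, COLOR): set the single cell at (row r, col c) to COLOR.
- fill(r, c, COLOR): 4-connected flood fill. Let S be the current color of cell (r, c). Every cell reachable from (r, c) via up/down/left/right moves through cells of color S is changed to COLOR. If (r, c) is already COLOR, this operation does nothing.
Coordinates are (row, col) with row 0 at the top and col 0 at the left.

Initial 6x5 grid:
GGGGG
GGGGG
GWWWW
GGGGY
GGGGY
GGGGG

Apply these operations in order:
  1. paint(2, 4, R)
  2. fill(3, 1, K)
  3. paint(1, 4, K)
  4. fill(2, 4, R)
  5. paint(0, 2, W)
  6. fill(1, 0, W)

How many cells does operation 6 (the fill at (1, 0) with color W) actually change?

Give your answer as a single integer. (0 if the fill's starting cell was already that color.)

Answer: 23

Derivation:
After op 1 paint(2,4,R):
GGGGG
GGGGG
GWWWR
GGGGY
GGGGY
GGGGG
After op 2 fill(3,1,K) [24 cells changed]:
KKKKK
KKKKK
KWWWR
KKKKY
KKKKY
KKKKK
After op 3 paint(1,4,K):
KKKKK
KKKKK
KWWWR
KKKKY
KKKKY
KKKKK
After op 4 fill(2,4,R) [0 cells changed]:
KKKKK
KKKKK
KWWWR
KKKKY
KKKKY
KKKKK
After op 5 paint(0,2,W):
KKWKK
KKKKK
KWWWR
KKKKY
KKKKY
KKKKK
After op 6 fill(1,0,W) [23 cells changed]:
WWWWW
WWWWW
WWWWR
WWWWY
WWWWY
WWWWW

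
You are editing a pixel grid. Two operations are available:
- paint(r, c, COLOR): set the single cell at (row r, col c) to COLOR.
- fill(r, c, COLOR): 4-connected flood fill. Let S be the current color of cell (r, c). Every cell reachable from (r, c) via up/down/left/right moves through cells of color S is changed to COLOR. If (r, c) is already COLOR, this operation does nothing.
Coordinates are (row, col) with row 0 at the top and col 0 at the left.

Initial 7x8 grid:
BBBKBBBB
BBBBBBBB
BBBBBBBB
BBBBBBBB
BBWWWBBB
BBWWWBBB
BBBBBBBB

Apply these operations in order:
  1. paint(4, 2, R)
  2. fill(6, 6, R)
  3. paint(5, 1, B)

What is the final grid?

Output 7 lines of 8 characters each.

Answer: RRRKRRRR
RRRRRRRR
RRRRRRRR
RRRRRRRR
RRRWWRRR
RBWWWRRR
RRRRRRRR

Derivation:
After op 1 paint(4,2,R):
BBBKBBBB
BBBBBBBB
BBBBBBBB
BBBBBBBB
BBRWWBBB
BBWWWBBB
BBBBBBBB
After op 2 fill(6,6,R) [49 cells changed]:
RRRKRRRR
RRRRRRRR
RRRRRRRR
RRRRRRRR
RRRWWRRR
RRWWWRRR
RRRRRRRR
After op 3 paint(5,1,B):
RRRKRRRR
RRRRRRRR
RRRRRRRR
RRRRRRRR
RRRWWRRR
RBWWWRRR
RRRRRRRR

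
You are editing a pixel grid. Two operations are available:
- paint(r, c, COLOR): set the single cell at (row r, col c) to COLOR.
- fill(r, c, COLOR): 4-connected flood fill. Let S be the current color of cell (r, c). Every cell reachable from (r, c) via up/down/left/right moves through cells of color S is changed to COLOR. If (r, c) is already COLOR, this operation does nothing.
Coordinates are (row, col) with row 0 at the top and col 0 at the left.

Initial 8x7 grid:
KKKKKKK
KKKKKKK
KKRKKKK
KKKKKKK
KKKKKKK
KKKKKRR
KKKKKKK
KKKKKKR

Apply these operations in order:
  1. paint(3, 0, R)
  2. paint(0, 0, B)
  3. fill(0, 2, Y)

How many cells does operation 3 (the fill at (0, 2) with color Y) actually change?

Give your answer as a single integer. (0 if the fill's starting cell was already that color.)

After op 1 paint(3,0,R):
KKKKKKK
KKKKKKK
KKRKKKK
RKKKKKK
KKKKKKK
KKKKKRR
KKKKKKK
KKKKKKR
After op 2 paint(0,0,B):
BKKKKKK
KKKKKKK
KKRKKKK
RKKKKKK
KKKKKKK
KKKKKRR
KKKKKKK
KKKKKKR
After op 3 fill(0,2,Y) [50 cells changed]:
BYYYYYY
YYYYYYY
YYRYYYY
RYYYYYY
YYYYYYY
YYYYYRR
YYYYYYY
YYYYYYR

Answer: 50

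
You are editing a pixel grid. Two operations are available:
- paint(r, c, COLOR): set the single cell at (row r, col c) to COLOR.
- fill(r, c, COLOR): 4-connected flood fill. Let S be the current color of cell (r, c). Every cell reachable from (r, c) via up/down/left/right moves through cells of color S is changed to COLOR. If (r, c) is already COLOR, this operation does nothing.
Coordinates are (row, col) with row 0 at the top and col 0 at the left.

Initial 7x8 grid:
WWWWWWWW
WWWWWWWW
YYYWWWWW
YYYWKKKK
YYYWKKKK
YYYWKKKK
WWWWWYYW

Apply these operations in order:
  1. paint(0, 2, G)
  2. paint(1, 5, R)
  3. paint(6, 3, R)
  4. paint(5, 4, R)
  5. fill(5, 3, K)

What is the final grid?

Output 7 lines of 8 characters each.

After op 1 paint(0,2,G):
WWGWWWWW
WWWWWWWW
YYYWWWWW
YYYWKKKK
YYYWKKKK
YYYWKKKK
WWWWWYYW
After op 2 paint(1,5,R):
WWGWWWWW
WWWWWRWW
YYYWWWWW
YYYWKKKK
YYYWKKKK
YYYWKKKK
WWWWWYYW
After op 3 paint(6,3,R):
WWGWWWWW
WWWWWRWW
YYYWWWWW
YYYWKKKK
YYYWKKKK
YYYWKKKK
WWWRWYYW
After op 4 paint(5,4,R):
WWGWWWWW
WWWWWRWW
YYYWWWWW
YYYWKKKK
YYYWKKKK
YYYWRKKK
WWWRWYYW
After op 5 fill(5,3,K) [22 cells changed]:
KKGKKKKK
KKKKKRKK
YYYKKKKK
YYYKKKKK
YYYKKKKK
YYYKRKKK
WWWRWYYW

Answer: KKGKKKKK
KKKKKRKK
YYYKKKKK
YYYKKKKK
YYYKKKKK
YYYKRKKK
WWWRWYYW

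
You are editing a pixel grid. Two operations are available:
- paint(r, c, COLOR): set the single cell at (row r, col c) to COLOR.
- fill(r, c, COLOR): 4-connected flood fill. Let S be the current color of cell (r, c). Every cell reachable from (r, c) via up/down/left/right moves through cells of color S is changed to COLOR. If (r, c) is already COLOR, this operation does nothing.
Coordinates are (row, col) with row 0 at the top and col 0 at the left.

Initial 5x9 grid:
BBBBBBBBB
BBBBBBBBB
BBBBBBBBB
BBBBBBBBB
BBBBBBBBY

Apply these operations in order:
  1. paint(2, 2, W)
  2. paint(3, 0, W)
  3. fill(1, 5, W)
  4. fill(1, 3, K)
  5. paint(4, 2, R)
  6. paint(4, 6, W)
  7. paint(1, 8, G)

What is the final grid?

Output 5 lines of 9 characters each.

Answer: KKKKKKKKK
KKKKKKKKG
KKKKKKKKK
KKKKKKKKK
KKRKKKWKY

Derivation:
After op 1 paint(2,2,W):
BBBBBBBBB
BBBBBBBBB
BBWBBBBBB
BBBBBBBBB
BBBBBBBBY
After op 2 paint(3,0,W):
BBBBBBBBB
BBBBBBBBB
BBWBBBBBB
WBBBBBBBB
BBBBBBBBY
After op 3 fill(1,5,W) [42 cells changed]:
WWWWWWWWW
WWWWWWWWW
WWWWWWWWW
WWWWWWWWW
WWWWWWWWY
After op 4 fill(1,3,K) [44 cells changed]:
KKKKKKKKK
KKKKKKKKK
KKKKKKKKK
KKKKKKKKK
KKKKKKKKY
After op 5 paint(4,2,R):
KKKKKKKKK
KKKKKKKKK
KKKKKKKKK
KKKKKKKKK
KKRKKKKKY
After op 6 paint(4,6,W):
KKKKKKKKK
KKKKKKKKK
KKKKKKKKK
KKKKKKKKK
KKRKKKWKY
After op 7 paint(1,8,G):
KKKKKKKKK
KKKKKKKKG
KKKKKKKKK
KKKKKKKKK
KKRKKKWKY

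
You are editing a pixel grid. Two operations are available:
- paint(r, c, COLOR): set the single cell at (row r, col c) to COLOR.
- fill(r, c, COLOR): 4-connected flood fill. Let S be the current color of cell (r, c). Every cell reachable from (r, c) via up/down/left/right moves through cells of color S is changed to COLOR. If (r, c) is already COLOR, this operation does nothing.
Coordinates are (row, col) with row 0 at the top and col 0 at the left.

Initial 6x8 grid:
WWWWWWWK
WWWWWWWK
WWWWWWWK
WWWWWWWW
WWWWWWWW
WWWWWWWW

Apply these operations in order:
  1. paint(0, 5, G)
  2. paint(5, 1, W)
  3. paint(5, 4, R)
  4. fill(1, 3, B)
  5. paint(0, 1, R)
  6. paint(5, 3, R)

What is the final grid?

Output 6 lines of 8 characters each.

Answer: BRBBBGBK
BBBBBBBK
BBBBBBBK
BBBBBBBB
BBBBBBBB
BBBRRBBB

Derivation:
After op 1 paint(0,5,G):
WWWWWGWK
WWWWWWWK
WWWWWWWK
WWWWWWWW
WWWWWWWW
WWWWWWWW
After op 2 paint(5,1,W):
WWWWWGWK
WWWWWWWK
WWWWWWWK
WWWWWWWW
WWWWWWWW
WWWWWWWW
After op 3 paint(5,4,R):
WWWWWGWK
WWWWWWWK
WWWWWWWK
WWWWWWWW
WWWWWWWW
WWWWRWWW
After op 4 fill(1,3,B) [43 cells changed]:
BBBBBGBK
BBBBBBBK
BBBBBBBK
BBBBBBBB
BBBBBBBB
BBBBRBBB
After op 5 paint(0,1,R):
BRBBBGBK
BBBBBBBK
BBBBBBBK
BBBBBBBB
BBBBBBBB
BBBBRBBB
After op 6 paint(5,3,R):
BRBBBGBK
BBBBBBBK
BBBBBBBK
BBBBBBBB
BBBBBBBB
BBBRRBBB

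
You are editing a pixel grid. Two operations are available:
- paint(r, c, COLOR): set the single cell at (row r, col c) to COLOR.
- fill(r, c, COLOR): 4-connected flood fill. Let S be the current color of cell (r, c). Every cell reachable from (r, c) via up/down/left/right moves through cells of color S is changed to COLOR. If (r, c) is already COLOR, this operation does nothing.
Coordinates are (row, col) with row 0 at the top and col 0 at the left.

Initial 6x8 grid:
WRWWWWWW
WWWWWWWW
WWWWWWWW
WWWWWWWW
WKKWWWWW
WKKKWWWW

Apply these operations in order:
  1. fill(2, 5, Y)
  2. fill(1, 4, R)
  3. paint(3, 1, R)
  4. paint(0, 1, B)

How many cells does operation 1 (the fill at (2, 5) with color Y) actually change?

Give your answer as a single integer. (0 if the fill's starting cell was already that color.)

Answer: 42

Derivation:
After op 1 fill(2,5,Y) [42 cells changed]:
YRYYYYYY
YYYYYYYY
YYYYYYYY
YYYYYYYY
YKKYYYYY
YKKKYYYY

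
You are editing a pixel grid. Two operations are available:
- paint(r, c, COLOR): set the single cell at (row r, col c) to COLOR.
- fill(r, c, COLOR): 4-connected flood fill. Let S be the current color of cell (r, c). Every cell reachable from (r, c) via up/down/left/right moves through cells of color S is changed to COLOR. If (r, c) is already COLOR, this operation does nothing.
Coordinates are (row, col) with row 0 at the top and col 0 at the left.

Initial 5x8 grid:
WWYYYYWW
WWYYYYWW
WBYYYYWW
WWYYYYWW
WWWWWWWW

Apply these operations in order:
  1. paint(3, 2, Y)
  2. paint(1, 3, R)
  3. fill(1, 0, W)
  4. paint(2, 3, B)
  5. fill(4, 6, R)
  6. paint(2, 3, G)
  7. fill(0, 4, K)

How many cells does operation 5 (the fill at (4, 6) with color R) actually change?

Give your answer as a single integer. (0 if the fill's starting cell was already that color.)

After op 1 paint(3,2,Y):
WWYYYYWW
WWYYYYWW
WBYYYYWW
WWYYYYWW
WWWWWWWW
After op 2 paint(1,3,R):
WWYYYYWW
WWYRYYWW
WBYYYYWW
WWYYYYWW
WWWWWWWW
After op 3 fill(1,0,W) [0 cells changed]:
WWYYYYWW
WWYRYYWW
WBYYYYWW
WWYYYYWW
WWWWWWWW
After op 4 paint(2,3,B):
WWYYYYWW
WWYRYYWW
WBYBYYWW
WWYYYYWW
WWWWWWWW
After op 5 fill(4,6,R) [23 cells changed]:
RRYYYYRR
RRYRYYRR
RBYBYYRR
RRYYYYRR
RRRRRRRR

Answer: 23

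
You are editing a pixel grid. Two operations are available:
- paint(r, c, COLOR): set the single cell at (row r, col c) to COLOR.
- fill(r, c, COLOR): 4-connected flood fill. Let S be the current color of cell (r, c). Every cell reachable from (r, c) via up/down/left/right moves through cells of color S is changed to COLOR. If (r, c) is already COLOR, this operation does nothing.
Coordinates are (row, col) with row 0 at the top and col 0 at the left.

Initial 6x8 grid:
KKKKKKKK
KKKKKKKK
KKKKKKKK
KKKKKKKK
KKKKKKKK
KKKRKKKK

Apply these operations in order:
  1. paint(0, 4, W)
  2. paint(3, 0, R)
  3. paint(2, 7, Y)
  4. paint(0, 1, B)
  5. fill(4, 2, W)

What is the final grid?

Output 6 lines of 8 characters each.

After op 1 paint(0,4,W):
KKKKWKKK
KKKKKKKK
KKKKKKKK
KKKKKKKK
KKKKKKKK
KKKRKKKK
After op 2 paint(3,0,R):
KKKKWKKK
KKKKKKKK
KKKKKKKK
RKKKKKKK
KKKKKKKK
KKKRKKKK
After op 3 paint(2,7,Y):
KKKKWKKK
KKKKKKKK
KKKKKKKY
RKKKKKKK
KKKKKKKK
KKKRKKKK
After op 4 paint(0,1,B):
KBKKWKKK
KKKKKKKK
KKKKKKKY
RKKKKKKK
KKKKKKKK
KKKRKKKK
After op 5 fill(4,2,W) [43 cells changed]:
WBWWWWWW
WWWWWWWW
WWWWWWWY
RWWWWWWW
WWWWWWWW
WWWRWWWW

Answer: WBWWWWWW
WWWWWWWW
WWWWWWWY
RWWWWWWW
WWWWWWWW
WWWRWWWW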